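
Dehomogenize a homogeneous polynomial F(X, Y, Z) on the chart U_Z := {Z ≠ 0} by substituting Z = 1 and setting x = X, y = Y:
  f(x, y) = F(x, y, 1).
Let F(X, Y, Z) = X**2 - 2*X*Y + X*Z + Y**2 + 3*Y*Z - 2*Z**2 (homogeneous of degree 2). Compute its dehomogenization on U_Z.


f(x, y) = x**2 - 2*x*y + x + y**2 + 3*y - 2

On U_Z we set Z = 1. Each monomial c·X^i·Y^j·Z^k in F becomes c·x^i·y^j·1^k = c·x^i·y^j.
Substituting Z = 1: F(X, Y, 1) = x**2 - 2*x*y + x + y**2 + 3*y - 2.
Note: deg(f) ≤ deg(F) = 2; strict inequality happens when F is divisible by Z (lost terms).


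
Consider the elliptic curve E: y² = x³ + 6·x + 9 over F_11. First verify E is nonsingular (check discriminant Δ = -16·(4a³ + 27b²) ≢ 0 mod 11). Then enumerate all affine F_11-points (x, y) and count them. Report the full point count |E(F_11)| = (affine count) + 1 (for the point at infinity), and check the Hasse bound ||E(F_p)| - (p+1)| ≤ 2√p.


Affine points = {(0, 3), (0, 8), (1, 4), (1, 7), (4, 3), (4, 8), (7, 3), (7, 8), (9, 0)}; affine count = 9; |E(F_11)| = 10.

Discriminant check: Δ ∝ 4a³ + 27b² = 4·6³ + 27·9² = 4·216 + 27·81 ≡ 4 (mod 11). Nonzero ⇒ E is nonsingular.
For each x ∈ F_11, compute rhs = x³ + 6·x + 9 mod 11, then count y ∈ F_11 with y² ≡ rhs.
  x = 0: rhs = 9, matching y values: 3, 8 (2 points).
  x = 1: rhs = 5, matching y values: 4, 7 (2 points).
  x = 2: rhs = 7, matching y values: none (0 points).
  x = 3: rhs = 10, matching y values: none (0 points).
  x = 4: rhs = 9, matching y values: 3, 8 (2 points).
  x = 5: rhs = 10, matching y values: none (0 points).
  x = 6: rhs = 8, matching y values: none (0 points).
  x = 7: rhs = 9, matching y values: 3, 8 (2 points).
  x = 8: rhs = 8, matching y values: none (0 points).
  x = 9: rhs = 0, matching y values: 0 (1 points).
  x = 10: rhs = 2, matching y values: none (0 points).
Total affine count: 9.
Full point count |E(F_11)| = 9 + 1 = 10.
Hasse bound: |10 − (11+1)| = |-2| = 2 ≤ 2√11 ≈ 6.6332 ✓.


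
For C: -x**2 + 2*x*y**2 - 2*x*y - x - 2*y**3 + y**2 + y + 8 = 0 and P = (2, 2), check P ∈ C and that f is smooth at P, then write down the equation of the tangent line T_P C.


Tangent line at P: -x - 7*y + 16 = 0.

Step 1: f(2, 2) = 0, so P lies on C.
Step 2: partial derivatives
  f_x(x, y) = -2*x + 2*y**2 - 2*y - 1, f_y(x, y) = 4*x*y - 2*x - 6*y**2 + 2*y + 1.
  f_x(P) = -1, f_y(P) = -7 (gradient nonzero, so P is smooth).
Step 3: tangent line at P: -1·(x − 2) + -7·(y − 2) = 0.
Expanding: -x - 7*y + 16 = 0.


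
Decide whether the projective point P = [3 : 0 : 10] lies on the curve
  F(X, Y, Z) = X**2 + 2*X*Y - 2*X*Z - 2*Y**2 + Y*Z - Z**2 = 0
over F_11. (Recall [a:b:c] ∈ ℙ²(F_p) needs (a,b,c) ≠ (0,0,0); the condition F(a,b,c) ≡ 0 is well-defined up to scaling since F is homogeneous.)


F(3,0,10) ≡ 3 (mod 11); P is NOT on the curve.

Evaluate F(3, 0, 10) term-by-term (mod 11).
  X**2 ↦ 1·9·1·1 = 9
  2*X*Y ↦ 2·3·0·1 = 0
  -2*X*Z ↦ -2·3·1·10 = -60
  -2*Y**2 ↦ -2·1·0·1 = 0
  Y*Z ↦ 1·1·0·10 = 0
  -Z**2 ↦ -1·1·1·100 = -100
Sum: F(3, 0, 10) = (9) + (0) + (-60) + (0) + (0) + (-100) = -151.
Reducing mod 11: -151 ≡ 3 (mod 11).
Since F(a, b, c) ≡ 3 ≠ 0 (mod 11), P does NOT lie on the curve.


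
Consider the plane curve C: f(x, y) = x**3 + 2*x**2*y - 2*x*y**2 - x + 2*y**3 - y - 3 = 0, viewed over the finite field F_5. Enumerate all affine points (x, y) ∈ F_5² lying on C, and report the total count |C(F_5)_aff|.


Affine F_5-points: {(2, 4)}; count = 1.

For each of the 25 pairs (x, y) ∈ F_5², evaluate f(x, y) mod 5. Record the zeros.
  x = 0: [0↦2, 1↦3, 2↦1, 3↦3, 4↦1]  zeros at y ∈ ∅
  x = 1: [0↦2, 1↦3, 2↦2, 3↦1, 4↦2]  zeros at y ∈ ∅
  x = 2: [0↦3, 1↦3, 2↦2, 3↦2, 4↦0]  zeros at y ∈ {4}
  x = 3: [0↦1, 1↦4, 2↦2, 3↦2, 4↦1]  zeros at y ∈ ∅
  x = 4: [0↦2, 1↦2, 2↦3, 3↦2, 4↦1]  zeros at y ∈ ∅
Collecting zeros: affine points = {(2, 4)}.
Total count |C(F_5)_aff| = 1.


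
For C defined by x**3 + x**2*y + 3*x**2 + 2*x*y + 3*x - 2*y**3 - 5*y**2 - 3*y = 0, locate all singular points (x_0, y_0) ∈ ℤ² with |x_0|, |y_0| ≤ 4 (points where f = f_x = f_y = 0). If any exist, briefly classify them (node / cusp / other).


Singular points: {(-1, -1)}; classification: node.

Compute partial derivatives:
  f_x = 3*x**2 + 2*x*y + 6*x + 2*y + 3.
  f_y = x**2 + 2*x - 6*y**2 - 10*y - 3.
Scan x_0 ∈ {−4, ..., 4}. For each x_0, f_y(x_0, y) is a polynomial in y; find its integer roots y ∈ {−4, ..., 4}, then test f_x and f at those candidates.
  x = -4: f_y(-4, y) = -6*y**2 - 10*y + 5; no integer root y with |y| ≤ 4.
  x = -3: f_y(-3, y) = -6*y**2 - 10*y; vanishes at y ∈ {0}. (-3, 0): f_x = 12 ≠ 0.
  x = -2: f_y(-2, y) = -6*y**2 - 10*y - 3; no integer root y with |y| ≤ 4.
  x = -1: f_y(-1, y) = -6*y**2 - 10*y - 4; vanishes at y ∈ {-1}. (-1, -1): f_x = 0, f = 0 — SINGULAR.
  x = 0: f_y(0, y) = -6*y**2 - 10*y - 3; no integer root y with |y| ≤ 4.
  x = 1: f_y(1, y) = -6*y**2 - 10*y; vanishes at y ∈ {0}. (1, 0): f_x = 12 ≠ 0.
  x = 2: f_y(2, y) = -6*y**2 - 10*y + 5; no integer root y with |y| ≤ 4.
  x = 3: f_y(3, y) = -6*y**2 - 10*y + 12; no integer root y with |y| ≤ 4.
  x = 4: f_y(4, y) = -6*y**2 - 10*y + 21; no integer root y with |y| ≤ 4.
Only singular point on the grid: (-1, -1).
Classify: substitute x = -1 + u, y = -1 + v and expand: f = u**3 + u**2*v - u**2 - 2*v**3 + v**2.
No constant or linear terms (consistent with a singular point). Quadratic part: -u**2 + v**2. Cubic part: u**3 + u**2*v - 2*v**3.
The quadratic part v**2 - u**2 = (v − u)(v + u) splits into two distinct linear factors, so there are two distinct tangent lines y − -1 = ±(x − -1) — this is a node (ordinary double point).
Classification: node.


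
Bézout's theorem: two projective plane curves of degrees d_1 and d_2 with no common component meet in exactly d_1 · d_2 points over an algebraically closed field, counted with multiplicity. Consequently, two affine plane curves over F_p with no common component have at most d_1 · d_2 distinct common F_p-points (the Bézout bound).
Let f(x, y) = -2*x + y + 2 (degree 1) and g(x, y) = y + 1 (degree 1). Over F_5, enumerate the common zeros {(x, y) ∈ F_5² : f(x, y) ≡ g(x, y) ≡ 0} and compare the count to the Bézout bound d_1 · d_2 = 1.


Common zeros: {(3, 4)}; count = 1; Bézout bound = 1.

deg(f) = 1, deg(g) = 1, so Bézout bound = 1.
Scan x ∈ F_5. For each x, list the y ∈ F_5 with f(x, y) ≡ 0 and those with g(x, y) ≡ 0 (mod 5); the common zeros in that column are the intersection.
  x = 0: f ≡ 0 at y ∈ {3}; g ≡ 0 at y ∈ {4}; common: ∅.
  x = 1: f ≡ 0 at y ∈ {0}; g ≡ 0 at y ∈ {4}; common: ∅.
  x = 2: f ≡ 0 at y ∈ {2}; g ≡ 0 at y ∈ {4}; common: ∅.
  x = 3: f ≡ 0 at y ∈ {4}; g ≡ 0 at y ∈ {4}; common: {4}.
  x = 4: f ≡ 0 at y ∈ {1}; g ≡ 0 at y ∈ {4}; common: ∅.
Collecting: common zeros = {(3, 4)}, so the count is 1.
Comparison with the Bézout bound: 1 ≤ 1 = deg(f)·deg(g), as expected for curves with no common component (the bound is attained).


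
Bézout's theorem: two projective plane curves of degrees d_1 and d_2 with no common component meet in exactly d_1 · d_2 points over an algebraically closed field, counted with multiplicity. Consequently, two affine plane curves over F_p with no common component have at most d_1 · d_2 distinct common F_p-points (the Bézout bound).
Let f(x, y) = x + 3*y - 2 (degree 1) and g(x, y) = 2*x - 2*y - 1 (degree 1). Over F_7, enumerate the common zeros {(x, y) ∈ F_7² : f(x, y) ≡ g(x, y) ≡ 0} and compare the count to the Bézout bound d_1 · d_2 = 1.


Common zeros: {(0, 3)}; count = 1; Bézout bound = 1.

deg(f) = 1, deg(g) = 1, so Bézout bound = 1.
Scan x ∈ F_7. For each x, list the y ∈ F_7 with f(x, y) ≡ 0 and those with g(x, y) ≡ 0 (mod 7); the common zeros in that column are the intersection.
  x = 0: f ≡ 0 at y ∈ {3}; g ≡ 0 at y ∈ {3}; common: {3}.
  x = 1: f ≡ 0 at y ∈ {5}; g ≡ 0 at y ∈ {4}; common: ∅.
  x = 2: f ≡ 0 at y ∈ {0}; g ≡ 0 at y ∈ {5}; common: ∅.
  x = 3: f ≡ 0 at y ∈ {2}; g ≡ 0 at y ∈ {6}; common: ∅.
  x = 4: f ≡ 0 at y ∈ {4}; g ≡ 0 at y ∈ {0}; common: ∅.
  x = 5: f ≡ 0 at y ∈ {6}; g ≡ 0 at y ∈ {1}; common: ∅.
  x = 6: f ≡ 0 at y ∈ {1}; g ≡ 0 at y ∈ {2}; common: ∅.
Collecting: common zeros = {(0, 3)}, so the count is 1.
Comparison with the Bézout bound: 1 ≤ 1 = deg(f)·deg(g), as expected for curves with no common component (the bound is attained).


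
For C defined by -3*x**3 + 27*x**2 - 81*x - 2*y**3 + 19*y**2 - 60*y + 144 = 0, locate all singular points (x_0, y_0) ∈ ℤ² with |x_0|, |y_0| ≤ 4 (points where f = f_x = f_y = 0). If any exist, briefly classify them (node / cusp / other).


Singular points: {(3, 3)}; classification: cusp.

Compute partial derivatives:
  f_x = -9*x**2 + 54*x - 81.
  f_y = -6*y**2 + 38*y - 60.
Scan x_0 ∈ {−4, ..., 4}. For each x_0, f_y(x_0, y) is a polynomial in y; find its integer roots y ∈ {−4, ..., 4}, then test f_x and f at those candidates.
  x = -4: f_y(-4, y) = -6*y**2 + 38*y - 60; vanishes at y ∈ {3}. (-4, 3): f_x = -441 ≠ 0.
  x = -3: f_y(-3, y) = -6*y**2 + 38*y - 60; vanishes at y ∈ {3}. (-3, 3): f_x = -324 ≠ 0.
  x = -2: f_y(-2, y) = -6*y**2 + 38*y - 60; vanishes at y ∈ {3}. (-2, 3): f_x = -225 ≠ 0.
  x = -1: f_y(-1, y) = -6*y**2 + 38*y - 60; vanishes at y ∈ {3}. (-1, 3): f_x = -144 ≠ 0.
  x = 0: f_y(0, y) = -6*y**2 + 38*y - 60; vanishes at y ∈ {3}. (0, 3): f_x = -81 ≠ 0.
  x = 1: f_y(1, y) = -6*y**2 + 38*y - 60; vanishes at y ∈ {3}. (1, 3): f_x = -36 ≠ 0.
  x = 2: f_y(2, y) = -6*y**2 + 38*y - 60; vanishes at y ∈ {3}. (2, 3): f_x = -9 ≠ 0.
  x = 3: f_y(3, y) = -6*y**2 + 38*y - 60; vanishes at y ∈ {3}. (3, 3): f_x = 0, f = 0 — SINGULAR.
  x = 4: f_y(4, y) = -6*y**2 + 38*y - 60; vanishes at y ∈ {3}. (4, 3): f_x = -9 ≠ 0.
Only singular point on the grid: (3, 3).
Classify: substitute x = 3 + u, y = 3 + v and expand: f = -3*u**3 - 2*v**3 + v**2.
No constant or linear terms (consistent with a singular point). Quadratic part: v**2. Cubic part: -3*u**3 - 2*v**3.
The quadratic part v**2 is a perfect square, so there is a single (double) tangent line v = 0, i.e. y = 3. Restricting the cubic part to that line (v = 0) leaves -3*u**3 ≠ 0, so f is not divisible by v and the branch is v² ≈ 3*u**3 to lowest order — this is a cusp.
Classification: cusp.


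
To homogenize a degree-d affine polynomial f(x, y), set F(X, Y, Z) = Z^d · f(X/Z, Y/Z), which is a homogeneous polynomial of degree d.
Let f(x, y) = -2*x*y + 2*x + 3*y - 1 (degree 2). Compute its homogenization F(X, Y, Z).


F(X, Y, Z) = -2*X*Y + 2*X*Z + 3*Y*Z - Z**2

deg(f) = 2.
Substitute x = X/Z, y = Y/Z into f, then multiply by Z^2.
  monomial -2·x^1·y^1 ↦ -2·X^1·Y^1·Z^0.
  monomial 2·x^1·y^0 ↦ 2·X^1·Y^0·Z^1.
  monomial 3·x^0·y^1 ↦ 3·X^0·Y^1·Z^1.
  monomial -1·x^0·y^0 ↦ -1·X^0·Y^0·Z^2.
Collecting: F(X, Y, Z) = -2*X*Y + 2*X*Z + 3*Y*Z - Z**2.


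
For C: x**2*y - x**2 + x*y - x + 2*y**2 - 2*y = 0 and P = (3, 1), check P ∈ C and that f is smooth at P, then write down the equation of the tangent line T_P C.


Tangent line at P: 14*y - 14 = 0.

Step 1: f(3, 1) = 0, so P lies on C.
Step 2: partial derivatives
  f_x(x, y) = 2*x*y - 2*x + y - 1, f_y(x, y) = x**2 + x + 4*y - 2.
  f_x(P) = 0, f_y(P) = 14 (gradient nonzero, so P is smooth).
Step 3: tangent line at P: 0·(x − 3) + 14·(y − 1) = 0.
Expanding: 14*y - 14 = 0.


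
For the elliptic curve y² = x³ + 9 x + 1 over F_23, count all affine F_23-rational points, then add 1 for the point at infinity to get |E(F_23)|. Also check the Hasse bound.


Affine points = {(0, 1), (0, 22), (2, 2), (2, 21), (3, 3), (3, 20), (4, 3), (4, 20), (6, 8), (6, 15), (7, 4), (7, 19), (9, 11), (9, 12), (16, 3), (16, 20), (19, 4), (19, 19), (20, 4), (20, 19)}; affine count = 20; |E(F_23)| = 21.

Discriminant check: Δ ∝ 4a³ + 27b² = 4·9³ + 27·1² = 4·729 + 27·1 ≡ 22 (mod 23). Nonzero ⇒ E is nonsingular.
For each x ∈ F_23, compute rhs = x³ + 9·x + 1 mod 23, then count y ∈ F_23 with y² ≡ rhs.
  x = 0: rhs = 1, matching y values: 1, 22 (2 points).
  x = 1: rhs = 11, matching y values: none (0 points).
  x = 2: rhs = 4, matching y values: 2, 21 (2 points).
  x = 3: rhs = 9, matching y values: 3, 20 (2 points).
  x = 4: rhs = 9, matching y values: 3, 20 (2 points).
  x = 5: rhs = 10, matching y values: none (0 points).
  x = 6: rhs = 18, matching y values: 8, 15 (2 points).
  x = 7: rhs = 16, matching y values: 4, 19 (2 points).
  x = 8: rhs = 10, matching y values: none (0 points).
  x = 9: rhs = 6, matching y values: 11, 12 (2 points).
  x = 10: rhs = 10, matching y values: none (0 points).
  x = 11: rhs = 5, matching y values: none (0 points).
  x = 12: rhs = 20, matching y values: none (0 points).
  x = 13: rhs = 15, matching y values: none (0 points).
  x = 14: rhs = 19, matching y values: none (0 points).
  x = 15: rhs = 15, matching y values: none (0 points).
  x = 16: rhs = 9, matching y values: 3, 20 (2 points).
  x = 17: rhs = 7, matching y values: none (0 points).
  x = 18: rhs = 15, matching y values: none (0 points).
  x = 19: rhs = 16, matching y values: 4, 19 (2 points).
  x = 20: rhs = 16, matching y values: 4, 19 (2 points).
  x = 21: rhs = 21, matching y values: none (0 points).
  x = 22: rhs = 14, matching y values: none (0 points).
Total affine count: 20.
Full point count |E(F_23)| = 20 + 1 = 21.
Hasse bound: |21 − (23+1)| = |-3| = 3 ≤ 2√23 ≈ 9.5917 ✓.


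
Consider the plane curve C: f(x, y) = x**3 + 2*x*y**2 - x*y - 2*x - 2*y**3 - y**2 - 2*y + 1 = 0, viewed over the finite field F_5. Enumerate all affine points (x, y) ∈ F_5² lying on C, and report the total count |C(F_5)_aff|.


Affine F_5-points: {(1, 0), (2, 0), (3, 1)}; count = 3.

For each of the 25 pairs (x, y) ∈ F_5², evaluate f(x, y) mod 5. Record the zeros.
  x = 0: [0↦1, 1↦1, 2↦2, 3↦2, 4↦4]  zeros at y ∈ ∅
  x = 1: [0↦0, 1↦1, 2↦2, 3↦1, 4↦1]  zeros at y ∈ {0}
  x = 2: [0↦0, 1↦2, 2↦3, 3↦1, 4↦4]  zeros at y ∈ {0}
  x = 3: [0↦2, 1↦0, 2↦1, 3↦3, 4↦4]  zeros at y ∈ {1}
  x = 4: [0↦2, 1↦1, 2↦2, 3↦3, 4↦2]  zeros at y ∈ ∅
Collecting zeros: affine points = {(1, 0), (2, 0), (3, 1)}.
Total count |C(F_5)_aff| = 3.


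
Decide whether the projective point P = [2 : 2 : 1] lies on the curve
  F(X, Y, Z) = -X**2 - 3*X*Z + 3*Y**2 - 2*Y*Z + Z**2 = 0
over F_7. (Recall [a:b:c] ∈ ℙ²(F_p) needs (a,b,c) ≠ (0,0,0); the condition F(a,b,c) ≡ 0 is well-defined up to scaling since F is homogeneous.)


F(2,2,1) ≡ 6 (mod 7); P is NOT on the curve.

Evaluate F(2, 2, 1) term-by-term (mod 7).
  -X**2 ↦ -1·4·1·1 = -4
  -3*X*Z ↦ -3·2·1·1 = -6
  3*Y**2 ↦ 3·1·4·1 = 12
  -2*Y*Z ↦ -2·1·2·1 = -4
  Z**2 ↦ 1·1·1·1 = 1
Sum: F(2, 2, 1) = (-4) + (-6) + (12) + (-4) + (1) = -1.
Reducing mod 7: -1 ≡ 6 (mod 7).
Since F(a, b, c) ≡ 6 ≠ 0 (mod 7), P does NOT lie on the curve.


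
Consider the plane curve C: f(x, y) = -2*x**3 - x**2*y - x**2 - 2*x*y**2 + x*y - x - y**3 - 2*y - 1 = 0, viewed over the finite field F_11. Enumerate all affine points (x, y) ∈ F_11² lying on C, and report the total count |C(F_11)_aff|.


Affine F_11-points: {(0, 9), (2, 2), (2, 6), (2, 10), (4, 6), (6, 9), (7, 6)}; count = 7.

For each of the 121 pairs (x, y) ∈ F_11², evaluate f(x, y) mod 11. Record the zeros.
  x = 0: [0↦10, 1↦7, 2↦9, 3↦10, 4↦4, 5↦7, 6↦2, 7↦5, 8↦10, 9↦0, 10↦2]  zeros at y ∈ {9}
  x = 1: [0↦6, 1↦1, 2↦8, 3↦10, 4↦1, 5↦8, 6↦3, 7↦2, 8↦10, 9↦10, 10↦7]  zeros at y ∈ ∅
  x = 2: [0↦10, 1↦1, 2↦0, 3↦1, 4↦9, 5↦7, 6↦0, 7↦4, 8↦2, 9↦10, 10↦0]  zeros at y ∈ {2, 6, 10}
  x = 3: [0↦10, 1↦6, 2↦6, 3↦4, 4↦5, 5↦3, 6↦3, 7↦10, 8↦7, 9↦10, 10↦2]  zeros at y ∈ ∅
  x = 4: [0↦5, 1↦4, 2↦3, 3↦7, 4↦10, 5↦6, 6↦0, 7↦8, 8↦2, 9↦9, 10↦1]  zeros at y ∈ {6}
  x = 5: [0↦5, 1↦5, 2↦1, 3↦9, 4↦1, 5↦4, 6↦1, 7↦8, 8↦8, 9↦6, 10↦7]  zeros at y ∈ ∅
  x = 6: [0↦9, 1↦8, 2↦10, 3↦9, 4↦10, 5↦7, 6↦5, 7↦9, 8↦2, 9↦0, 10↦8]  zeros at y ∈ {9}
  x = 7: [0↦5, 1↦1, 2↦7, 3↦6, 4↦3, 5↦3, 6↦0, 7↦10, 8↦5, 9↦1, 10↦3]  zeros at y ∈ {6}
  x = 8: [0↦3, 1↦5, 2↦2, 3↦10, 4↦1, 5↦2, 6↦7, 7↦10, 8↦5, 9↦8, 10↦2]  zeros at y ∈ ∅
  x = 9: [0↦2, 1↦8, 2↦5, 3↦9, 4↦3, 5↦3, 6↦3, 7↦8, 8↦1, 9↦9, 10↦4]  zeros at y ∈ ∅
  x = 10: [0↦1, 1↦9, 2↦4, 3↦2, 4↦8, 5↦5, 6↦9, 7↦3, 8↦3, 9↦3, 10↦8]  zeros at y ∈ ∅
Collecting zeros: affine points = {(0, 9), (2, 2), (2, 6), (2, 10), (4, 6), (6, 9), (7, 6)}.
Total count |C(F_11)_aff| = 7.


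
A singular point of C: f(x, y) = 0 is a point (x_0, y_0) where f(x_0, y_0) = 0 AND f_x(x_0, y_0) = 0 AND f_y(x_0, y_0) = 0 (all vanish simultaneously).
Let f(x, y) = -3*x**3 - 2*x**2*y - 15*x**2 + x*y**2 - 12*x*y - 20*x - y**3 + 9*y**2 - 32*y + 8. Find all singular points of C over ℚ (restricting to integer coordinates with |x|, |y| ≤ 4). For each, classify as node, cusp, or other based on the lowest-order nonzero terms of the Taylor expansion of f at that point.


Singular points: {(-2, 2)}; classification: node.

Compute partial derivatives:
  f_x = -9*x**2 - 4*x*y - 30*x + y**2 - 12*y - 20.
  f_y = -2*x**2 + 2*x*y - 12*x - 3*y**2 + 18*y - 32.
Scan x_0 ∈ {−4, ..., 4}. For each x_0, f_y(x_0, y) is a polynomial in y; find its integer roots y ∈ {−4, ..., 4}, then test f_x and f at those candidates.
  x = -4: f_y(-4, y) = -3*y**2 + 10*y - 16; no integer root y with |y| ≤ 4.
  x = -3: f_y(-3, y) = -3*y**2 + 12*y - 14; no integer root y with |y| ≤ 4.
  x = -2: f_y(-2, y) = -3*y**2 + 14*y - 16; vanishes at y ∈ {2}. (-2, 2): f_x = 0, f = 0 — SINGULAR.
  x = -1: f_y(-1, y) = -3*y**2 + 16*y - 22; no integer root y with |y| ≤ 4.
  x = 0: f_y(0, y) = -3*y**2 + 18*y - 32; no integer root y with |y| ≤ 4.
  x = 1: f_y(1, y) = -3*y**2 + 20*y - 46; no integer root y with |y| ≤ 4.
  x = 2: f_y(2, y) = -3*y**2 + 22*y - 64; no integer root y with |y| ≤ 4.
  x = 3: f_y(3, y) = -3*y**2 + 24*y - 86; no integer root y with |y| ≤ 4.
  x = 4: f_y(4, y) = -3*y**2 + 26*y - 112; no integer root y with |y| ≤ 4.
Only singular point on the grid: (-2, 2).
Classify: substitute x = -2 + u, y = 2 + v and expand: f = -3*u**3 - 2*u**2*v - u**2 + u*v**2 - v**3 + v**2.
No constant or linear terms (consistent with a singular point). Quadratic part: -u**2 + v**2. Cubic part: -3*u**3 - 2*u**2*v + u*v**2 - v**3.
The quadratic part v**2 - u**2 = (v − u)(v + u) splits into two distinct linear factors, so there are two distinct tangent lines y − 2 = ±(x − -2) — this is a node (ordinary double point).
Classification: node.


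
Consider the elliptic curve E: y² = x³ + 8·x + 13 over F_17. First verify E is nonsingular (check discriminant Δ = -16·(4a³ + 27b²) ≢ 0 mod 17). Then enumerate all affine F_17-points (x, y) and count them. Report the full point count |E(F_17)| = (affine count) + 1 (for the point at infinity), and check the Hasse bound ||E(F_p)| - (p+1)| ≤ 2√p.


Affine points = {(0, 8), (0, 9), (3, 8), (3, 9), (5, 5), (5, 12), (7, 2), (7, 15), (9, 7), (9, 10), (11, 2), (11, 15), (12, 1), (12, 16), (13, 6), (13, 11), (14, 8), (14, 9), (16, 2), (16, 15)}; affine count = 20; |E(F_17)| = 21.

Discriminant check: Δ ∝ 4a³ + 27b² = 4·8³ + 27·13² = 4·512 + 27·169 ≡ 15 (mod 17). Nonzero ⇒ E is nonsingular.
For each x ∈ F_17, compute rhs = x³ + 8·x + 13 mod 17, then count y ∈ F_17 with y² ≡ rhs.
  x = 0: rhs = 13, matching y values: 8, 9 (2 points).
  x = 1: rhs = 5, matching y values: none (0 points).
  x = 2: rhs = 3, matching y values: none (0 points).
  x = 3: rhs = 13, matching y values: 8, 9 (2 points).
  x = 4: rhs = 7, matching y values: none (0 points).
  x = 5: rhs = 8, matching y values: 5, 12 (2 points).
  x = 6: rhs = 5, matching y values: none (0 points).
  x = 7: rhs = 4, matching y values: 2, 15 (2 points).
  x = 8: rhs = 11, matching y values: none (0 points).
  x = 9: rhs = 15, matching y values: 7, 10 (2 points).
  x = 10: rhs = 5, matching y values: none (0 points).
  x = 11: rhs = 4, matching y values: 2, 15 (2 points).
  x = 12: rhs = 1, matching y values: 1, 16 (2 points).
  x = 13: rhs = 2, matching y values: 6, 11 (2 points).
  x = 14: rhs = 13, matching y values: 8, 9 (2 points).
  x = 15: rhs = 6, matching y values: none (0 points).
  x = 16: rhs = 4, matching y values: 2, 15 (2 points).
Total affine count: 20.
Full point count |E(F_17)| = 20 + 1 = 21.
Hasse bound: |21 − (17+1)| = |3| = 3 ≤ 2√17 ≈ 8.2462 ✓.


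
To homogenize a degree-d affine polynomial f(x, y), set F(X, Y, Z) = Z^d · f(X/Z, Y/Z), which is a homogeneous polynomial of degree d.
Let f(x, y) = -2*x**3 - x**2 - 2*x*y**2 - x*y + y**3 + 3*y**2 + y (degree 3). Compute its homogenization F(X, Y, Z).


F(X, Y, Z) = -2*X**3 - X**2*Z - 2*X*Y**2 - X*Y*Z + Y**3 + 3*Y**2*Z + Y*Z**2

deg(f) = 3.
Substitute x = X/Z, y = Y/Z into f, then multiply by Z^3.
  monomial -2·x^3·y^0 ↦ -2·X^3·Y^0·Z^0.
  monomial -1·x^2·y^0 ↦ -1·X^2·Y^0·Z^1.
  monomial -2·x^1·y^2 ↦ -2·X^1·Y^2·Z^0.
  monomial -1·x^1·y^1 ↦ -1·X^1·Y^1·Z^1.
  monomial 1·x^0·y^3 ↦ 1·X^0·Y^3·Z^0.
  monomial 3·x^0·y^2 ↦ 3·X^0·Y^2·Z^1.
  monomial 1·x^0·y^1 ↦ 1·X^0·Y^1·Z^2.
Collecting: F(X, Y, Z) = -2*X**3 - X**2*Z - 2*X*Y**2 - X*Y*Z + Y**3 + 3*Y**2*Z + Y*Z**2.


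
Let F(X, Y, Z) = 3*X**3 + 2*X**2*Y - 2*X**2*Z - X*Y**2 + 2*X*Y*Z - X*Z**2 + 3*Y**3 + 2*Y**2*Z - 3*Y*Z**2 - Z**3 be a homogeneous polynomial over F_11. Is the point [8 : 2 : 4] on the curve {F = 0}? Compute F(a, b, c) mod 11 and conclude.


F(8,2,4) ≡ 0 (mod 11); P is on the curve.

Evaluate F(8, 2, 4) term-by-term (mod 11).
  3*X**3 ↦ 3·512·1·1 = 1536
  2*X**2*Y ↦ 2·64·2·1 = 256
  -2*X**2*Z ↦ -2·64·1·4 = -512
  -X*Y**2 ↦ -1·8·4·1 = -32
  2*X*Y*Z ↦ 2·8·2·4 = 128
  -X*Z**2 ↦ -1·8·1·16 = -128
  3*Y**3 ↦ 3·1·8·1 = 24
  2*Y**2*Z ↦ 2·1·4·4 = 32
  -3*Y*Z**2 ↦ -3·1·2·16 = -96
  -Z**3 ↦ -1·1·1·64 = -64
Sum: F(8, 2, 4) = (1536) + (256) + (-512) + (-32) + (128) + (-128) + (24) + (32) + (-96) + (-64) = 1144.
Reducing mod 11: 1144 ≡ 0 (mod 11).
Since F(a, b, c) ≡ 0 (mod 11), P lies on the curve.


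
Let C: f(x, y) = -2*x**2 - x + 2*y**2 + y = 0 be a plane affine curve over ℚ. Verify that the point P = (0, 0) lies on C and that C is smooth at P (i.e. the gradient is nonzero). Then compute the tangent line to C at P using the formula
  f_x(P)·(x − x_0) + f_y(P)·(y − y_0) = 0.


Tangent line at P: -x + y = 0.

Step 1: f(0, 0) = 0, so P lies on C.
Step 2: partial derivatives
  f_x(x, y) = -4*x - 1, f_y(x, y) = 4*y + 1.
  f_x(P) = -1, f_y(P) = 1 (gradient nonzero, so P is smooth).
Step 3: tangent line at P: -1·(x − 0) + 1·(y − 0) = 0.
Expanding: -x + y = 0.


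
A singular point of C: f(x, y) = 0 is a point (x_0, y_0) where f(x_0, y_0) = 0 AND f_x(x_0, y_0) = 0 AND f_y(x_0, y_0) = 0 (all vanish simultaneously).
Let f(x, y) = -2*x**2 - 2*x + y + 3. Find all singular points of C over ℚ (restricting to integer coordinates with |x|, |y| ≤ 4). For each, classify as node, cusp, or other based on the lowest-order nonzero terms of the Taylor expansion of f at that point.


No singular points in the scanned grid; C is smooth there.

Compute partial derivatives:
  f_x = -4*x - 2.
  f_y = 1.
f_y = 1 is a nonzero constant, so f_y never vanishes: no point (x, y) can satisfy f = f_x = f_y = 0. In particular no (x, y) ∈ {−4, ..., 4}² is singular; the curve is smooth.


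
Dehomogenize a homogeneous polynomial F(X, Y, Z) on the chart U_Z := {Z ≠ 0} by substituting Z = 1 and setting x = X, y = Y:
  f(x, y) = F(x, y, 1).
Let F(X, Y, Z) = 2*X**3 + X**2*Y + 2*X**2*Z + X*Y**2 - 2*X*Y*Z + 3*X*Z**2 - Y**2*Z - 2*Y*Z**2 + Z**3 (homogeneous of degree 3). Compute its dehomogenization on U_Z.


f(x, y) = 2*x**3 + x**2*y + 2*x**2 + x*y**2 - 2*x*y + 3*x - y**2 - 2*y + 1

On U_Z we set Z = 1. Each monomial c·X^i·Y^j·Z^k in F becomes c·x^i·y^j·1^k = c·x^i·y^j.
Substituting Z = 1: F(X, Y, 1) = 2*x**3 + x**2*y + 2*x**2 + x*y**2 - 2*x*y + 3*x - y**2 - 2*y + 1.
Note: deg(f) ≤ deg(F) = 3; strict inequality happens when F is divisible by Z (lost terms).


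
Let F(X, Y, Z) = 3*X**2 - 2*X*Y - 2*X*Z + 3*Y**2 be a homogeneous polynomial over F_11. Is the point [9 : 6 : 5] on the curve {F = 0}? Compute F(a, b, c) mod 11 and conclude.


F(9,6,5) ≡ 10 (mod 11); P is NOT on the curve.

Evaluate F(9, 6, 5) term-by-term (mod 11).
  3*X**2 ↦ 3·81·1·1 = 243
  -2*X*Y ↦ -2·9·6·1 = -108
  -2*X*Z ↦ -2·9·1·5 = -90
  3*Y**2 ↦ 3·1·36·1 = 108
Sum: F(9, 6, 5) = (243) + (-108) + (-90) + (108) = 153.
Reducing mod 11: 153 ≡ 10 (mod 11).
Since F(a, b, c) ≡ 10 ≠ 0 (mod 11), P does NOT lie on the curve.


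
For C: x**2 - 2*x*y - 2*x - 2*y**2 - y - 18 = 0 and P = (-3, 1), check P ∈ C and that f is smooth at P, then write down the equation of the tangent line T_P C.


Tangent line at P: -10*x + y - 31 = 0.

Step 1: f(-3, 1) = 0, so P lies on C.
Step 2: partial derivatives
  f_x(x, y) = 2*x - 2*y - 2, f_y(x, y) = -2*x - 4*y - 1.
  f_x(P) = -10, f_y(P) = 1 (gradient nonzero, so P is smooth).
Step 3: tangent line at P: -10·(x − -3) + 1·(y − 1) = 0.
Expanding: -10*x + y - 31 = 0.


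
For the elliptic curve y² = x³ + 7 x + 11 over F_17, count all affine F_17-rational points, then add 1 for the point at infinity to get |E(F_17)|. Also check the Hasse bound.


Affine points = {(1, 6), (1, 11), (2, 4), (2, 13), (3, 5), (3, 12), (4, 1), (4, 16), (5, 1), (5, 16), (8, 1), (8, 16), (9, 2), (9, 15), (11, 5), (11, 12), (12, 2), (12, 15), (13, 2), (13, 15)}; affine count = 20; |E(F_17)| = 21.

Discriminant check: Δ ∝ 4a³ + 27b² = 4·7³ + 27·11² = 4·343 + 27·121 ≡ 15 (mod 17). Nonzero ⇒ E is nonsingular.
For each x ∈ F_17, compute rhs = x³ + 7·x + 11 mod 17, then count y ∈ F_17 with y² ≡ rhs.
  x = 0: rhs = 11, matching y values: none (0 points).
  x = 1: rhs = 2, matching y values: 6, 11 (2 points).
  x = 2: rhs = 16, matching y values: 4, 13 (2 points).
  x = 3: rhs = 8, matching y values: 5, 12 (2 points).
  x = 4: rhs = 1, matching y values: 1, 16 (2 points).
  x = 5: rhs = 1, matching y values: 1, 16 (2 points).
  x = 6: rhs = 14, matching y values: none (0 points).
  x = 7: rhs = 12, matching y values: none (0 points).
  x = 8: rhs = 1, matching y values: 1, 16 (2 points).
  x = 9: rhs = 4, matching y values: 2, 15 (2 points).
  x = 10: rhs = 10, matching y values: none (0 points).
  x = 11: rhs = 8, matching y values: 5, 12 (2 points).
  x = 12: rhs = 4, matching y values: 2, 15 (2 points).
  x = 13: rhs = 4, matching y values: 2, 15 (2 points).
  x = 14: rhs = 14, matching y values: none (0 points).
  x = 15: rhs = 6, matching y values: none (0 points).
  x = 16: rhs = 3, matching y values: none (0 points).
Total affine count: 20.
Full point count |E(F_17)| = 20 + 1 = 21.
Hasse bound: |21 − (17+1)| = |3| = 3 ≤ 2√17 ≈ 8.2462 ✓.


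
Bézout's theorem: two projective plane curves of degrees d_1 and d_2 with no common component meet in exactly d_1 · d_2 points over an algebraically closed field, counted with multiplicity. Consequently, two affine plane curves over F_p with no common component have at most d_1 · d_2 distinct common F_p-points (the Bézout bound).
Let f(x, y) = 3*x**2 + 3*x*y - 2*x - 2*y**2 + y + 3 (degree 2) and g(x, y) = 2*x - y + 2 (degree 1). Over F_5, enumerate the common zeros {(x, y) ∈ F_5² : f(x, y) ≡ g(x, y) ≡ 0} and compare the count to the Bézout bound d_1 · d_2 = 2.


Common zeros: ∅; count = 0; Bézout bound = 2.

deg(f) = 2, deg(g) = 1, so Bézout bound = 2.
Scan x ∈ F_5. For each x, list the y ∈ F_5 with f(x, y) ≡ 0 and those with g(x, y) ≡ 0 (mod 5); the common zeros in that column are the intersection.
  x = 0: f ≡ 0 at y ∈ {4}; g ≡ 0 at y ∈ {2}; common: ∅.
  x = 1: f ≡ 0 at y ∈ ∅; g ≡ 0 at y ∈ {4}; common: ∅.
  x = 2: f ≡ 0 at y ∈ ∅; g ≡ 0 at y ∈ {1}; common: ∅.
  x = 3: f ≡ 0 at y ∈ ∅; g ≡ 0 at y ∈ {3}; common: ∅.
  x = 4: f ≡ 0 at y ∈ ∅; g ≡ 0 at y ∈ {0}; common: ∅.
Collecting: common zeros = ∅, so the count is 0.
Comparison with the Bézout bound: 0 ≤ 2 = deg(f)·deg(g), as expected for curves with no common component (the affine F_5-count falls short of the bound because intersections may lie at infinity, over extension fields, or carry multiplicity).


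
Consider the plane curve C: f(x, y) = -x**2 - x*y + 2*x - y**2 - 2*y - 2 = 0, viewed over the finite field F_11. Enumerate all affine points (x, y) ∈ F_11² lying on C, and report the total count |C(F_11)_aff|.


Affine F_11-points: {(1, 2), (1, 6), (3, 1), (3, 5), (5, 5), (5, 10), (6, 6), (6, 8), (9, 1), (9, 10), (10, 2), (10, 8)}; count = 12.

For each of the 121 pairs (x, y) ∈ F_11², evaluate f(x, y) mod 11. Record the zeros.
  x = 0: [0↦9, 1↦6, 2↦1, 3↦5, 4↦7, 5↦7, 6↦5, 7↦1, 8↦6, 9↦9, 10↦10]  zeros at y ∈ ∅
  x = 1: [0↦10, 1↦6, 2↦0, 3↦3, 4↦4, 5↦3, 6↦0, 7↦6, 8↦10, 9↦1, 10↦1]  zeros at y ∈ {2, 6}
  x = 2: [0↦9, 1↦4, 2↦8, 3↦10, 4↦10, 5↦8, 6↦4, 7↦9, 8↦1, 9↦2, 10↦1]  zeros at y ∈ ∅
  x = 3: [0↦6, 1↦0, 2↦3, 3↦4, 4↦3, 5↦0, 6↦6, 7↦10, 8↦1, 9↦1, 10↦10]  zeros at y ∈ {1, 5}
  x = 4: [0↦1, 1↦5, 2↦7, 3↦7, 4↦5, 5↦1, 6↦6, 7↦9, 8↦10, 9↦9, 10↦6]  zeros at y ∈ ∅
  x = 5: [0↦5, 1↦8, 2↦9, 3↦8, 4↦5, 5↦0, 6↦4, 7↦6, 8↦6, 9↦4, 10↦0]  zeros at y ∈ {5, 10}
  x = 6: [0↦7, 1↦9, 2↦9, 3↦7, 4↦3, 5↦8, 6↦0, 7↦1, 8↦0, 9↦8, 10↦3]  zeros at y ∈ {6, 8}
  x = 7: [0↦7, 1↦8, 2↦7, 3↦4, 4↦10, 5↦3, 6↦5, 7↦5, 8↦3, 9↦10, 10↦4]  zeros at y ∈ ∅
  x = 8: [0↦5, 1↦5, 2↦3, 3↦10, 4↦4, 5↦7, 6↦8, 7↦7, 8↦4, 9↦10, 10↦3]  zeros at y ∈ ∅
  x = 9: [0↦1, 1↦0, 2↦8, 3↦3, 4↦7, 5↦9, 6↦9, 7↦7, 8↦3, 9↦8, 10↦0]  zeros at y ∈ {1, 10}
  x = 10: [0↦6, 1↦4, 2↦0, 3↦5, 4↦8, 5↦9, 6↦8, 7↦5, 8↦0, 9↦4, 10↦6]  zeros at y ∈ {2, 8}
Collecting zeros: affine points = {(1, 2), (1, 6), (3, 1), (3, 5), (5, 5), (5, 10), (6, 6), (6, 8), (9, 1), (9, 10), (10, 2), (10, 8)}.
Total count |C(F_11)_aff| = 12.


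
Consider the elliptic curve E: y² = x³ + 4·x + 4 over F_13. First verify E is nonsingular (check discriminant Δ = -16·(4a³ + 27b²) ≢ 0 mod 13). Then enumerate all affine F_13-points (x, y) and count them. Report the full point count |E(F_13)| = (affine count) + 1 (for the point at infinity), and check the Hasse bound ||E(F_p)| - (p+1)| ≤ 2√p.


Affine points = {(0, 2), (0, 11), (1, 3), (1, 10), (3, 2), (3, 11), (6, 6), (6, 7), (10, 2), (10, 11), (11, 1), (11, 12), (12, 5), (12, 8)}; affine count = 14; |E(F_13)| = 15.

Discriminant check: Δ ∝ 4a³ + 27b² = 4·4³ + 27·4² = 4·64 + 27·16 ≡ 12 (mod 13). Nonzero ⇒ E is nonsingular.
For each x ∈ F_13, compute rhs = x³ + 4·x + 4 mod 13, then count y ∈ F_13 with y² ≡ rhs.
  x = 0: rhs = 4, matching y values: 2, 11 (2 points).
  x = 1: rhs = 9, matching y values: 3, 10 (2 points).
  x = 2: rhs = 7, matching y values: none (0 points).
  x = 3: rhs = 4, matching y values: 2, 11 (2 points).
  x = 4: rhs = 6, matching y values: none (0 points).
  x = 5: rhs = 6, matching y values: none (0 points).
  x = 6: rhs = 10, matching y values: 6, 7 (2 points).
  x = 7: rhs = 11, matching y values: none (0 points).
  x = 8: rhs = 2, matching y values: none (0 points).
  x = 9: rhs = 2, matching y values: none (0 points).
  x = 10: rhs = 4, matching y values: 2, 11 (2 points).
  x = 11: rhs = 1, matching y values: 1, 12 (2 points).
  x = 12: rhs = 12, matching y values: 5, 8 (2 points).
Total affine count: 14.
Full point count |E(F_13)| = 14 + 1 = 15.
Hasse bound: |15 − (13+1)| = |1| = 1 ≤ 2√13 ≈ 7.2111 ✓.


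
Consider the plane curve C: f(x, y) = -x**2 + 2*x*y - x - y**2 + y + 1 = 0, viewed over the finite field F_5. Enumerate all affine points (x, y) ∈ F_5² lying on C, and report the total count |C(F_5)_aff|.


Affine F_5-points: {(0, 3), (1, 4), (2, 0), (3, 1), (4, 2)}; count = 5.

For each of the 25 pairs (x, y) ∈ F_5², evaluate f(x, y) mod 5. Record the zeros.
  x = 0: [0↦1, 1↦1, 2↦4, 3↦0, 4↦4]  zeros at y ∈ {3}
  x = 1: [0↦4, 1↦1, 2↦1, 3↦4, 4↦0]  zeros at y ∈ {4}
  x = 2: [0↦0, 1↦4, 2↦1, 3↦1, 4↦4]  zeros at y ∈ {0}
  x = 3: [0↦4, 1↦0, 2↦4, 3↦1, 4↦1]  zeros at y ∈ {1}
  x = 4: [0↦1, 1↦4, 2↦0, 3↦4, 4↦1]  zeros at y ∈ {2}
Collecting zeros: affine points = {(0, 3), (1, 4), (2, 0), (3, 1), (4, 2)}.
Total count |C(F_5)_aff| = 5.


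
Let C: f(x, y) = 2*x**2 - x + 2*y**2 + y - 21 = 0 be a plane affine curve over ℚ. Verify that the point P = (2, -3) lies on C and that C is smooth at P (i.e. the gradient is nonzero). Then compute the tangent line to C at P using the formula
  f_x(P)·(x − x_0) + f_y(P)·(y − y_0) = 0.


Tangent line at P: 7*x - 11*y - 47 = 0.

Step 1: f(2, -3) = 0, so P lies on C.
Step 2: partial derivatives
  f_x(x, y) = 4*x - 1, f_y(x, y) = 4*y + 1.
  f_x(P) = 7, f_y(P) = -11 (gradient nonzero, so P is smooth).
Step 3: tangent line at P: 7·(x − 2) + -11·(y − -3) = 0.
Expanding: 7*x - 11*y - 47 = 0.


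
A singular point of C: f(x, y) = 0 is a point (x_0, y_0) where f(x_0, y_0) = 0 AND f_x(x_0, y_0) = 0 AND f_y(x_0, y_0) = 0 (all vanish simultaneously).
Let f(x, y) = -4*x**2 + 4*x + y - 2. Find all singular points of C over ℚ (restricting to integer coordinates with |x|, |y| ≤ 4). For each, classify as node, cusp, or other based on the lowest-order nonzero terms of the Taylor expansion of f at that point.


No singular points in the scanned grid; C is smooth there.

Compute partial derivatives:
  f_x = 4 - 8*x.
  f_y = 1.
f_y = 1 is a nonzero constant, so f_y never vanishes: no point (x, y) can satisfy f = f_x = f_y = 0. In particular no (x, y) ∈ {−4, ..., 4}² is singular; the curve is smooth.


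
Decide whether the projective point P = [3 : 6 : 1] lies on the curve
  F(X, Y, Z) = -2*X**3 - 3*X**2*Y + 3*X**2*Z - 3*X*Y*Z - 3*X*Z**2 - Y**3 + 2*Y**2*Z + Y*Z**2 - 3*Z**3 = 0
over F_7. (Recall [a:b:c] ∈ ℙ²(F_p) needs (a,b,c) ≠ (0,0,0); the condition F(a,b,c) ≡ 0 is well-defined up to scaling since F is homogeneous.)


F(3,6,1) ≡ 6 (mod 7); P is NOT on the curve.

Evaluate F(3, 6, 1) term-by-term (mod 7).
  -2*X**3 ↦ -2·27·1·1 = -54
  -3*X**2*Y ↦ -3·9·6·1 = -162
  3*X**2*Z ↦ 3·9·1·1 = 27
  -3*X*Y*Z ↦ -3·3·6·1 = -54
  -3*X*Z**2 ↦ -3·3·1·1 = -9
  -Y**3 ↦ -1·1·216·1 = -216
  2*Y**2*Z ↦ 2·1·36·1 = 72
  Y*Z**2 ↦ 1·1·6·1 = 6
  -3*Z**3 ↦ -3·1·1·1 = -3
Sum: F(3, 6, 1) = (-54) + (-162) + (27) + (-54) + (-9) + (-216) + (72) + (6) + (-3) = -393.
Reducing mod 7: -393 ≡ 6 (mod 7).
Since F(a, b, c) ≡ 6 ≠ 0 (mod 7), P does NOT lie on the curve.


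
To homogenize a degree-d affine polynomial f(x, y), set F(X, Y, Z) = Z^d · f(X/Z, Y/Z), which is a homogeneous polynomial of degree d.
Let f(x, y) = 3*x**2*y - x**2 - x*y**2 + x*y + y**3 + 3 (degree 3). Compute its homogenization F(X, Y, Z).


F(X, Y, Z) = 3*X**2*Y - X**2*Z - X*Y**2 + X*Y*Z + Y**3 + 3*Z**3

deg(f) = 3.
Substitute x = X/Z, y = Y/Z into f, then multiply by Z^3.
  monomial 3·x^2·y^1 ↦ 3·X^2·Y^1·Z^0.
  monomial -1·x^2·y^0 ↦ -1·X^2·Y^0·Z^1.
  monomial -1·x^1·y^2 ↦ -1·X^1·Y^2·Z^0.
  monomial 1·x^1·y^1 ↦ 1·X^1·Y^1·Z^1.
  monomial 1·x^0·y^3 ↦ 1·X^0·Y^3·Z^0.
  monomial 3·x^0·y^0 ↦ 3·X^0·Y^0·Z^3.
Collecting: F(X, Y, Z) = 3*X**2*Y - X**2*Z - X*Y**2 + X*Y*Z + Y**3 + 3*Z**3.


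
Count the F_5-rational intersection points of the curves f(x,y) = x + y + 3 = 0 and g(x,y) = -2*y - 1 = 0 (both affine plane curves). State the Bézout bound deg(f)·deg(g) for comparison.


Common zeros: {(0, 2)}; count = 1; Bézout bound = 1.

deg(f) = 1, deg(g) = 1, so Bézout bound = 1.
Scan x ∈ F_5. For each x, list the y ∈ F_5 with f(x, y) ≡ 0 and those with g(x, y) ≡ 0 (mod 5); the common zeros in that column are the intersection.
  x = 0: f ≡ 0 at y ∈ {2}; g ≡ 0 at y ∈ {2}; common: {2}.
  x = 1: f ≡ 0 at y ∈ {1}; g ≡ 0 at y ∈ {2}; common: ∅.
  x = 2: f ≡ 0 at y ∈ {0}; g ≡ 0 at y ∈ {2}; common: ∅.
  x = 3: f ≡ 0 at y ∈ {4}; g ≡ 0 at y ∈ {2}; common: ∅.
  x = 4: f ≡ 0 at y ∈ {3}; g ≡ 0 at y ∈ {2}; common: ∅.
Collecting: common zeros = {(0, 2)}, so the count is 1.
Comparison with the Bézout bound: 1 ≤ 1 = deg(f)·deg(g), as expected for curves with no common component (the bound is attained).


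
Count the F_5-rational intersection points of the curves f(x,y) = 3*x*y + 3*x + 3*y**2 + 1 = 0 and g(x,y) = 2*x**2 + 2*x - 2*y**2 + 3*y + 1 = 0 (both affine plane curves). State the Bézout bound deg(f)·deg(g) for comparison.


Common zeros: {(3, 0)}; count = 1; Bézout bound = 4.

deg(f) = 2, deg(g) = 2, so Bézout bound = 4.
Scan x ∈ F_5. For each x, list the y ∈ F_5 with f(x, y) ≡ 0 and those with g(x, y) ≡ 0 (mod 5); the common zeros in that column are the intersection.
  x = 0: f ≡ 0 at y ∈ ∅; g ≡ 0 at y ∈ ∅; common: ∅.
  x = 1: f ≡ 0 at y ∈ {1, 3}; g ≡ 0 at y ∈ {0, 4}; common: ∅.
  x = 2: f ≡ 0 at y ∈ ∅; g ≡ 0 at y ∈ ∅; common: ∅.
  x = 3: f ≡ 0 at y ∈ {0, 2}; g ≡ 0 at y ∈ {0, 4}; common: {0}.
  x = 4: f ≡ 0 at y ∈ ∅; g ≡ 0 at y ∈ ∅; common: ∅.
Collecting: common zeros = {(3, 0)}, so the count is 1.
Comparison with the Bézout bound: 1 ≤ 4 = deg(f)·deg(g), as expected for curves with no common component (the affine F_5-count falls short of the bound because intersections may lie at infinity, over extension fields, or carry multiplicity).


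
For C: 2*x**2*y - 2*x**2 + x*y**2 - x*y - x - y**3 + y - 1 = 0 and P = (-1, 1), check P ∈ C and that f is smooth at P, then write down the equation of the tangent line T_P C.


Tangent line at P: -x - y = 0.

Step 1: f(-1, 1) = 0, so P lies on C.
Step 2: partial derivatives
  f_x(x, y) = 4*x*y - 4*x + y**2 - y - 1, f_y(x, y) = 2*x**2 + 2*x*y - x - 3*y**2 + 1.
  f_x(P) = -1, f_y(P) = -1 (gradient nonzero, so P is smooth).
Step 3: tangent line at P: -1·(x − -1) + -1·(y − 1) = 0.
Expanding: -x - y = 0.


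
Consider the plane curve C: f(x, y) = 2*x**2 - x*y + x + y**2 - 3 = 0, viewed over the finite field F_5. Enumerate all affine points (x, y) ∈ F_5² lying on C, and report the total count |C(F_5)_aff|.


Affine F_5-points: {(1, 0), (1, 1), (2, 3), (2, 4), (4, 1), (4, 3)}; count = 6.

For each of the 25 pairs (x, y) ∈ F_5², evaluate f(x, y) mod 5. Record the zeros.
  x = 0: [0↦2, 1↦3, 2↦1, 3↦1, 4↦3]  zeros at y ∈ ∅
  x = 1: [0↦0, 1↦0, 2↦2, 3↦1, 4↦2]  zeros at y ∈ {0, 1}
  x = 2: [0↦2, 1↦1, 2↦2, 3↦0, 4↦0]  zeros at y ∈ {3, 4}
  x = 3: [0↦3, 1↦1, 2↦1, 3↦3, 4↦2]  zeros at y ∈ ∅
  x = 4: [0↦3, 1↦0, 2↦4, 3↦0, 4↦3]  zeros at y ∈ {1, 3}
Collecting zeros: affine points = {(1, 0), (1, 1), (2, 3), (2, 4), (4, 1), (4, 3)}.
Total count |C(F_5)_aff| = 6.


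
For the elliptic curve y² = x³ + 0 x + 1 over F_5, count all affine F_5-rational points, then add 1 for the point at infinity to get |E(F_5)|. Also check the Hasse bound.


Affine points = {(0, 1), (0, 4), (2, 2), (2, 3), (4, 0)}; affine count = 5; |E(F_5)| = 6.

Discriminant check: Δ ∝ 4a³ + 27b² = 4·0³ + 27·1² = 4·0 + 27·1 ≡ 2 (mod 5). Nonzero ⇒ E is nonsingular.
For each x ∈ F_5, compute rhs = x³ + 0·x + 1 mod 5, then count y ∈ F_5 with y² ≡ rhs.
  x = 0: rhs = 1, matching y values: 1, 4 (2 points).
  x = 1: rhs = 2, matching y values: none (0 points).
  x = 2: rhs = 4, matching y values: 2, 3 (2 points).
  x = 3: rhs = 3, matching y values: none (0 points).
  x = 4: rhs = 0, matching y values: 0 (1 points).
Total affine count: 5.
Full point count |E(F_5)| = 5 + 1 = 6.
Hasse bound: |6 − (5+1)| = |0| = 0 ≤ 2√5 ≈ 4.4721 ✓.


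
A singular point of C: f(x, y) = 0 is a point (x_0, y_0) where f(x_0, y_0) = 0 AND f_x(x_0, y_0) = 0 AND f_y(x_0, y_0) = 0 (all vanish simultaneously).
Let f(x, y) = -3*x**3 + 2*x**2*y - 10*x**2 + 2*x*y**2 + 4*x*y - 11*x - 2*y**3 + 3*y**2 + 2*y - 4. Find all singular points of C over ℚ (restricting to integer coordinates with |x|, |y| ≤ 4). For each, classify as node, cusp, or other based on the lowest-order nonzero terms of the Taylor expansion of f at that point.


Singular points: {(-1, 0)}; classification: node.

Compute partial derivatives:
  f_x = -9*x**2 + 4*x*y - 20*x + 2*y**2 + 4*y - 11.
  f_y = 2*x**2 + 4*x*y + 4*x - 6*y**2 + 6*y + 2.
Scan x_0 ∈ {−4, ..., 4}. For each x_0, f_y(x_0, y) is a polynomial in y; find its integer roots y ∈ {−4, ..., 4}, then test f_x and f at those candidates.
  x = -4: f_y(-4, y) = -6*y**2 - 10*y + 18; no integer root y with |y| ≤ 4.
  x = -3: f_y(-3, y) = -6*y**2 - 6*y + 8; no integer root y with |y| ≤ 4.
  x = -2: f_y(-2, y) = -6*y**2 - 2*y + 2; no integer root y with |y| ≤ 4.
  x = -1: f_y(-1, y) = -6*y**2 + 2*y; vanishes at y ∈ {0}. (-1, 0): f_x = 0, f = 0 — SINGULAR.
  x = 0: f_y(0, y) = -6*y**2 + 6*y + 2; no integer root y with |y| ≤ 4.
  x = 1: f_y(1, y) = -6*y**2 + 10*y + 8; no integer root y with |y| ≤ 4.
  x = 2: f_y(2, y) = -6*y**2 + 14*y + 18; no integer root y with |y| ≤ 4.
  x = 3: f_y(3, y) = -6*y**2 + 18*y + 32; no integer root y with |y| ≤ 4.
  x = 4: f_y(4, y) = -6*y**2 + 22*y + 50; no integer root y with |y| ≤ 4.
Only singular point on the grid: (-1, 0).
Classify: substitute x = -1 + u, y = 0 + v and expand: f = -3*u**3 + 2*u**2*v - u**2 + 2*u*v**2 - 2*v**3 + v**2.
No constant or linear terms (consistent with a singular point). Quadratic part: -u**2 + v**2. Cubic part: -3*u**3 + 2*u**2*v + 2*u*v**2 - 2*v**3.
The quadratic part v**2 - u**2 = (v − u)(v + u) splits into two distinct linear factors, so there are two distinct tangent lines y − 0 = ±(x − -1) — this is a node (ordinary double point).
Classification: node.
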